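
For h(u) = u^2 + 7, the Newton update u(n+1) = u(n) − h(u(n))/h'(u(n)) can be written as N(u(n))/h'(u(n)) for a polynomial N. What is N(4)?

9

h'(u) = 2u.
N(u) = u·h'(u) − h(u) = u·(2u) − (u^2 + 7) = u^2 − 7.
N(4) = 9.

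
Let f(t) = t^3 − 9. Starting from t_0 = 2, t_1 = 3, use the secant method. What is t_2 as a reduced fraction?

39/19

f(2) = −1, f(3) = 18. t_2 = 3 − 18·(3 − 2)/(18 − (−1)) = 39/19.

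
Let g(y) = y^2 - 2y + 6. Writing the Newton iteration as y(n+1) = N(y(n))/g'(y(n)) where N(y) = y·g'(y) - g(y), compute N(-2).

g'(y) = 2y - 2.
N(y) = y·g'(y) - g(y) = y·(2y - 2) - (y^2 - 2y + 6) = y^2 - 6.
N(-2) = -2.

-2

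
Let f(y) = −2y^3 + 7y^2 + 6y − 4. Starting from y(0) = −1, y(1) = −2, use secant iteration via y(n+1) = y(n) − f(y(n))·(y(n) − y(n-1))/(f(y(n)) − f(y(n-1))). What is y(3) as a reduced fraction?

−13052/12413

f(−1) = −1, f(−2) = 28. y(2) = (−2) − 28·((−2) − (−1))/(28 − (−1)) = −30/29.
f(−2) = 28, f(−30/29) = −12236/24389. y(3) = (−30/29) − (−12236/24389)·((−30/29) − (−2))/((−12236/24389) − 28) = −13052/12413.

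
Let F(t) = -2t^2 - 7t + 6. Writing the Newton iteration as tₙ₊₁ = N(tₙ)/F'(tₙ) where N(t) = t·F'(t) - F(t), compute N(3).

-24

F'(t) = -4t - 7.
N(t) = t·F'(t) - F(t) = t·(-4t - 7) - (-2t^2 - 7t + 6) = -2t^2 - 6.
N(3) = -24.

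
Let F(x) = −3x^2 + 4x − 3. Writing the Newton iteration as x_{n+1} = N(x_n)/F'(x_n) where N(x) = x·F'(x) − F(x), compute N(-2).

F'(x) = −6x + 4.
N(x) = x·F'(x) − F(x) = x·(−6x + 4) − (−3x^2 + 4x − 3) = −3x^2 + 3.
N(-2) = −9.

−9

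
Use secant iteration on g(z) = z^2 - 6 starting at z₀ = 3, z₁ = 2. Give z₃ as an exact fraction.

g(3) = 3, g(2) = -2. z₂ = 2 - (-2)·(2 - 3)/((-2) - 3) = 12/5.
g(2) = -2, g(12/5) = -6/25. z₃ = (12/5) - (-6/25)·((12/5) - 2)/((-6/25) - (-2)) = 27/11.

27/11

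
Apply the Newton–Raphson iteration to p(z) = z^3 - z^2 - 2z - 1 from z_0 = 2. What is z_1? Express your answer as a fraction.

13/6

p'(z) = 3z^2 - 2z - 2.
p(2) = -1, p'(2) = 6, so z_1 = 2 - (-1)/6 = 13/6.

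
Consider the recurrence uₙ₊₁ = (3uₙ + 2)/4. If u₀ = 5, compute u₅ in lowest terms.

u₁ = (3·5 + 2)/4 = 17/4.
u₂ = (3·(17/4) + 2)/4 = 59/16.
u₃ = (3·(59/16) + 2)/4 = 209/64.
u₄ = (3·(209/64) + 2)/4 = 755/256.
u₅ = (3·(755/256) + 2)/4 = 2777/1024.

2777/1024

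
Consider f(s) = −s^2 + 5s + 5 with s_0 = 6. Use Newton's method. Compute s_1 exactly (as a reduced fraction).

41/7

f'(s) = −2s + 5.
f(6) = −1, f'(6) = −7, so s_1 = 6 − (−1)/(−7) = 41/7.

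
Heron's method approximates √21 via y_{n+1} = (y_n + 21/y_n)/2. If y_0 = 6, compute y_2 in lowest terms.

y_1 = (6 + 21/6)/2 = 19/4.
y_2 = (19/4 + 21/(19/4))/2 = 697/152.

697/152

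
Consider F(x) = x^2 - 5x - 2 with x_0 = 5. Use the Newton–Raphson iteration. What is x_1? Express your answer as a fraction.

27/5

F'(x) = 2x - 5.
F(5) = -2, F'(5) = 5, so x_1 = 5 - (-2)/5 = 27/5.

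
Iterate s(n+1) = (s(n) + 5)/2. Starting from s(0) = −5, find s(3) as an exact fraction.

s(1) = ((−5) + 5)/2 = 0.
s(2) = (0 + 5)/2 = 5/2.
s(3) = ((5/2) + 5)/2 = 15/4.

15/4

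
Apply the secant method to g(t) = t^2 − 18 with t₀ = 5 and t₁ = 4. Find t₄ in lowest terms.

11960/2819

g(5) = 7, g(4) = −2. t₂ = 4 − (−2)·(4 − 5)/((−2) − 7) = 38/9.
g(4) = −2, g(38/9) = −14/81. t₃ = (38/9) − (−14/81)·((38/9) − 4)/((−14/81) − (−2)) = 157/37.
g(38/9) = −14/81, g(157/37) = 7/1369. t₄ = (157/37) − (7/1369)·((157/37) − (38/9))/((7/1369) − (−14/81)) = 11960/2819.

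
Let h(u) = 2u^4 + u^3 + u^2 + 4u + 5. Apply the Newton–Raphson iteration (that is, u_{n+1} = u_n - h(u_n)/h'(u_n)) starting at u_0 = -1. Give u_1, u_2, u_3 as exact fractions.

h'(u) = 8u^3 + 3u^2 + 2u + 4.
h(-1) = 3, h'(-1) = -3, so u_1 = (-1) - 3/(-3) = 0.
h(0) = 5, h'(0) = 4, so u_2 = 0 - 5/4 = -5/4.
h(-5/4) = 575/128, h'(-5/4) = -151/16, so u_3 = (-5/4) - (575/128)/(-151/16) = -935/1208.

u_1 = 0, u_2 = -5/4, u_3 = -935/1208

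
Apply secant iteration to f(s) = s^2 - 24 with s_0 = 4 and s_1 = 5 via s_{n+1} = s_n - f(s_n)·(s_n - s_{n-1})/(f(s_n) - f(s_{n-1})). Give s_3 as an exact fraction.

f(4) = -8, f(5) = 1. s_2 = 5 - 1·(5 - 4)/(1 - (-8)) = 44/9.
f(5) = 1, f(44/9) = -8/81. s_3 = (44/9) - (-8/81)·((44/9) - 5)/((-8/81) - 1) = 436/89.

436/89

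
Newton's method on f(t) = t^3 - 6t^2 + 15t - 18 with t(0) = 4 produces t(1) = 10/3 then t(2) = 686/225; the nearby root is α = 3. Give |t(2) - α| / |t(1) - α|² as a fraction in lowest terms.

t(1) - α = 10/3 - 3 = 1/3, so |t(1) - α| = 1/3.
t(2) - α = 686/225 - 3 = 11/225, so |t(2) - α| = 11/225.
|t(1) - α|² = 1/9.
Ratio = (11/225) / (1/9) = 11/25.

11/25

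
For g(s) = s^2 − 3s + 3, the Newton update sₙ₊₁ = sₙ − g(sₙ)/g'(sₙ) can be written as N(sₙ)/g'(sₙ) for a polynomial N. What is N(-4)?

g'(s) = 2s − 3.
N(s) = s·g'(s) − g(s) = s·(2s − 3) − (s^2 − 3s + 3) = s^2 − 3.
N(-4) = 13.

13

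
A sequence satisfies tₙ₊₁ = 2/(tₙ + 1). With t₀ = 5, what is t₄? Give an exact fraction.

10/9

t₁ = 2/(5 + 1) = 1/3.
t₂ = 2/(1/3 + 1) = 3/2.
t₃ = 2/(3/2 + 1) = 4/5.
t₄ = 2/(4/5 + 1) = 10/9.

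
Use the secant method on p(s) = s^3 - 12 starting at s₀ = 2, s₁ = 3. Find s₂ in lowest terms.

p(2) = -4, p(3) = 15. s₂ = 3 - 15·(3 - 2)/(15 - (-4)) = 42/19.

42/19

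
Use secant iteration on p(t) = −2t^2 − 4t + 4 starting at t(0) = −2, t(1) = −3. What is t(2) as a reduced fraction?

−8/3

p(−2) = 4, p(−3) = −2. t(2) = (−3) − (−2)·((−3) − (−2))/((−2) − 4) = −8/3.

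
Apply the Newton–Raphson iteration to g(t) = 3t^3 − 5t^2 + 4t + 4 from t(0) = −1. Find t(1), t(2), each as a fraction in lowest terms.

g'(t) = 9t^2 − 10t + 4.
g(−1) = −8, g'(−1) = 23, so t(1) = (−1) − (−8)/23 = −15/23.
g(−15/23) = −19072/12167, g'(−15/23) = 7591/529, so t(2) = (−15/23) − (−19072/12167)/(7591/529) = −94793/174593.

t(1) = −15/23, t(2) = −94793/174593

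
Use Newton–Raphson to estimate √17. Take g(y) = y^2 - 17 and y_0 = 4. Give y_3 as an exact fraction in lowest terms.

g'(y) = 2y.
g(4) = -1, g'(4) = 8, so y_1 = 4 - (-1)/8 = 33/8.
g(33/8) = 1/64, g'(33/8) = 33/4, so y_2 = (33/8) - (1/64)/(33/4) = 2177/528.
g(2177/528) = 1/278784, g'(2177/528) = 2177/264, so y_3 = (2177/528) - (1/278784)/(2177/264) = 9478657/2298912.

9478657/2298912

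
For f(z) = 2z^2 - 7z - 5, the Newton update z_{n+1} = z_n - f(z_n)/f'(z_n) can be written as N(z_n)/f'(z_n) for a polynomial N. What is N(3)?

f'(z) = 4z - 7.
N(z) = z·f'(z) - f(z) = z·(4z - 7) - (2z^2 - 7z - 5) = 2z^2 + 5.
N(3) = 23.

23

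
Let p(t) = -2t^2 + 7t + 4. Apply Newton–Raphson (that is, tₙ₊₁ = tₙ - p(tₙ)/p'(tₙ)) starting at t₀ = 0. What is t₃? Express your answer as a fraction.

p'(t) = -4t + 7.
p(0) = 4, p'(0) = 7, so t₁ = 0 - 4/7 = -4/7.
p(-4/7) = -32/49, p'(-4/7) = 65/7, so t₂ = (-4/7) - (-32/49)/(65/7) = -228/455.
p(-228/455) = -2048/207025, p'(-228/455) = 4097/455, so t₃ = (-228/455) - (-2048/207025)/(4097/455) = -932068/1864135.

-932068/1864135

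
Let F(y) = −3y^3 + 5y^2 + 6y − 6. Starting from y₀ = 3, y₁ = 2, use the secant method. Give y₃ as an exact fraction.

F(3) = −24, F(2) = 2. y₂ = 2 − 2·(2 − 3)/(2 − (−24)) = 27/13.
F(2) = 2, F(27/13) = 2532/2197. y₃ = (27/13) − (2532/2197)·((27/13) − 2)/((2532/2197) − 2) = 2031/931.

2031/931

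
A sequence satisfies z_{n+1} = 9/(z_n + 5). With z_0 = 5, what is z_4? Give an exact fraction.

3465/2456

z_1 = 9/(5 + 5) = 9/10.
z_2 = 9/(9/10 + 5) = 90/59.
z_3 = 9/(90/59 + 5) = 531/385.
z_4 = 9/(531/385 + 5) = 3465/2456.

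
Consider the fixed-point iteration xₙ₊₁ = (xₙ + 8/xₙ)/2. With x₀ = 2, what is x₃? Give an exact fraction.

577/204

x₁ = (2 + 8/2)/2 = 3.
x₂ = (3 + 8/3)/2 = 17/6.
x₃ = (17/6 + 8/(17/6))/2 = 577/204.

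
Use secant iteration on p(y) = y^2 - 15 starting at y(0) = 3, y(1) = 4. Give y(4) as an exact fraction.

1921/496

p(3) = -6, p(4) = 1. y(2) = 4 - 1·(4 - 3)/(1 - (-6)) = 27/7.
p(4) = 1, p(27/7) = -6/49. y(3) = (27/7) - (-6/49)·((27/7) - 4)/((-6/49) - 1) = 213/55.
p(27/7) = -6/49, p(213/55) = -6/3025. y(4) = (213/55) - (-6/3025)·((213/55) - (27/7))/((-6/3025) - (-6/49)) = 1921/496.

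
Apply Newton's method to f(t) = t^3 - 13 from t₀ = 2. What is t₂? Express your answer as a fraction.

35621/15138

f'(t) = 3t^2.
f(2) = -5, f'(2) = 12, so t₁ = 2 - (-5)/12 = 29/12.
f(29/12) = 1925/1728, f'(29/12) = 841/48, so t₂ = (29/12) - (1925/1728)/(841/48) = 35621/15138.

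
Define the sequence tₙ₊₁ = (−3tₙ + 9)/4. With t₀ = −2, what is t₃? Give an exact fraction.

t₁ = (−3·(−2) + 9)/4 = 15/4.
t₂ = (−3·(15/4) + 9)/4 = −9/16.
t₃ = (−3·(−9/16) + 9)/4 = 171/64.

171/64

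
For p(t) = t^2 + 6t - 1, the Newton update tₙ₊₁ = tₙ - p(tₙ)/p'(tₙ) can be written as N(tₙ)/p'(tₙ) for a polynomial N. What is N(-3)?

p'(t) = 2t + 6.
N(t) = t·p'(t) - p(t) = t·(2t + 6) - (t^2 + 6t - 1) = t^2 + 1.
N(-3) = 10.

10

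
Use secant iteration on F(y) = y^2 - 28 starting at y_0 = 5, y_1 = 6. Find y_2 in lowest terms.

58/11

F(5) = -3, F(6) = 8. y_2 = 6 - 8·(6 - 5)/(8 - (-3)) = 58/11.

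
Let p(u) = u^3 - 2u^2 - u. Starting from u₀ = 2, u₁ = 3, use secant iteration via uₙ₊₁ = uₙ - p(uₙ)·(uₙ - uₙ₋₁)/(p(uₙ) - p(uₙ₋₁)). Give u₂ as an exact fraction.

9/4

p(2) = -2, p(3) = 6. u₂ = 3 - 6·(3 - 2)/(6 - (-2)) = 9/4.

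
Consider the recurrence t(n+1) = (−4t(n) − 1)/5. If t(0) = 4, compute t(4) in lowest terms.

983/625

t(1) = (−4·4 − 1)/5 = −17/5.
t(2) = (−4·(−17/5) − 1)/5 = 63/25.
t(3) = (−4·(63/25) − 1)/5 = −277/125.
t(4) = (−4·(−277/125) − 1)/5 = 983/625.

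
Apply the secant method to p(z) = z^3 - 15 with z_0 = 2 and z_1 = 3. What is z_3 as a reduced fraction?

p(2) = -7, p(3) = 12. z_2 = 3 - 12·(3 - 2)/(12 - (-7)) = 45/19.
p(3) = 12, p(45/19) = -11760/6859. z_3 = (45/19) - (-11760/6859)·((45/19) - 3)/((-11760/6859) - 12) = 6395/2613.

6395/2613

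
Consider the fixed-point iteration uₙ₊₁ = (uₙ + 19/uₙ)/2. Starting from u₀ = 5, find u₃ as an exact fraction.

1839281/421960

u₁ = (5 + 19/5)/2 = 22/5.
u₂ = (22/5 + 19/(22/5))/2 = 959/220.
u₃ = (959/220 + 19/(959/220))/2 = 1839281/421960.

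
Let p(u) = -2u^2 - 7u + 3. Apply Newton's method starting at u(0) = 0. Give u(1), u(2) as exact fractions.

p'(u) = -4u - 7.
p(0) = 3, p'(0) = -7, so u(1) = 0 - 3/(-7) = 3/7.
p(3/7) = -18/49, p'(3/7) = -61/7, so u(2) = (3/7) - (-18/49)/(-61/7) = 165/427.

u(1) = 3/7, u(2) = 165/427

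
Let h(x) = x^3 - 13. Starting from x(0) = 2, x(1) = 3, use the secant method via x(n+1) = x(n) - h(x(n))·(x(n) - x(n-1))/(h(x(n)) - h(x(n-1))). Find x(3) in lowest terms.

h(2) = -5, h(3) = 14. x(2) = 3 - 14·(3 - 2)/(14 - (-5)) = 43/19.
h(3) = 14, h(43/19) = -9660/6859. x(3) = (43/19) - (-9660/6859)·((43/19) - 3)/((-9660/6859) - 14) = 17593/7549.

17593/7549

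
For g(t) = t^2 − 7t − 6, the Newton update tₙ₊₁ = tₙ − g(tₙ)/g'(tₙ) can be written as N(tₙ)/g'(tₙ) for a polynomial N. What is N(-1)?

g'(t) = 2t − 7.
N(t) = t·g'(t) − g(t) = t·(2t − 7) − (t^2 − 7t − 6) = t^2 + 6.
N(-1) = 7.

7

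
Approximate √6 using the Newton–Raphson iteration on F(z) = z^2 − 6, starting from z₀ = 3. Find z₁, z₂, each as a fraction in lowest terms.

F'(z) = 2z.
F(3) = 3, F'(3) = 6, so z₁ = 3 − 3/6 = 5/2.
F(5/2) = 1/4, F'(5/2) = 5, so z₂ = (5/2) − (1/4)/5 = 49/20.

z₁ = 5/2, z₂ = 49/20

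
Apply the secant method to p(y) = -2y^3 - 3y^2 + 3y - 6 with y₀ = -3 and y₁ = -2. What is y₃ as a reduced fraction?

-846/323

p(-3) = 12, p(-2) = -8. y₂ = (-2) - (-8)·((-2) - (-3))/((-8) - 12) = -12/5.
p(-2) = -8, p(-12/5) = -354/125. y₃ = (-12/5) - (-354/125)·((-12/5) - (-2))/((-354/125) - (-8)) = -846/323.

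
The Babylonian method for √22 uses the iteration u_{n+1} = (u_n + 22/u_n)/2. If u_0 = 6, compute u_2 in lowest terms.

1633/348

u_1 = (6 + 22/6)/2 = 29/6.
u_2 = (29/6 + 22/(29/6))/2 = 1633/348.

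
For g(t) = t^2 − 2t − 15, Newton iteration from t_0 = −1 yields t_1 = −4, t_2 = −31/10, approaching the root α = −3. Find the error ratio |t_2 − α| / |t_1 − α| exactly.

t_1 − α = −4 − (−3) = −4 + 3 = −1, so |t_1 − α| = 1.
t_2 − α = −31/10 − (−3) = −31/10 + 3 = −1/10, so |t_2 − α| = 1/10.
Ratio = (1/10) / 1 = 1/10.

1/10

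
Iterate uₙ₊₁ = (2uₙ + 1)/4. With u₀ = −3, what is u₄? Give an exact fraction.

9/32

u₁ = (2·(−3) + 1)/4 = −5/4.
u₂ = (2·(−5/4) + 1)/4 = −3/8.
u₃ = (2·(−3/8) + 1)/4 = 1/16.
u₄ = (2·(1/16) + 1)/4 = 9/32.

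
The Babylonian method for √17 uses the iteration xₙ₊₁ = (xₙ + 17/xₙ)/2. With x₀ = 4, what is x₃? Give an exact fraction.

9478657/2298912

x₁ = (4 + 17/4)/2 = 33/8.
x₂ = (33/8 + 17/(33/8))/2 = 2177/528.
x₃ = (2177/528 + 17/(2177/528))/2 = 9478657/2298912.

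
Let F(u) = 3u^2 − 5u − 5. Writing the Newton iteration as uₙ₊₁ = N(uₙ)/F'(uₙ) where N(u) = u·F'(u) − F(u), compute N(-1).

8

F'(u) = 6u − 5.
N(u) = u·F'(u) − F(u) = u·(6u − 5) − (3u^2 − 5u − 5) = 3u^2 + 5.
N(-1) = 8.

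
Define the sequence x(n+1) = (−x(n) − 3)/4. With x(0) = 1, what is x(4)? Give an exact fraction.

−19/32

x(1) = (−1 − 3)/4 = −1.
x(2) = (−(−1) − 3)/4 = −1/2.
x(3) = (−(−1/2) − 3)/4 = −5/8.
x(4) = (−(−5/8) − 3)/4 = −19/32.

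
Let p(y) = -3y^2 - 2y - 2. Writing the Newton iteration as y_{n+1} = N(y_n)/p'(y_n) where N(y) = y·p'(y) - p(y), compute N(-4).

-46

p'(y) = -6y - 2.
N(y) = y·p'(y) - p(y) = y·(-6y - 2) - (-3y^2 - 2y - 2) = -3y^2 + 2.
N(-4) = -46.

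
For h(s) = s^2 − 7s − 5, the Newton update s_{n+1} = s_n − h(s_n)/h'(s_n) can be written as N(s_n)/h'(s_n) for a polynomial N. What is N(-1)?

h'(s) = 2s − 7.
N(s) = s·h'(s) − h(s) = s·(2s − 7) − (s^2 − 7s − 5) = s^2 + 5.
N(-1) = 6.

6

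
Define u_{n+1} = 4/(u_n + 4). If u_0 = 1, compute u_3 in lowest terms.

u_1 = 4/(1 + 4) = 4/5.
u_2 = 4/(4/5 + 4) = 5/6.
u_3 = 4/(5/6 + 4) = 24/29.

24/29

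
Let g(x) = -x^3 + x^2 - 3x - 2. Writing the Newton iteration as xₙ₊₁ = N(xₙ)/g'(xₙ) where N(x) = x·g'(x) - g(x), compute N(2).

g'(x) = -3x^2 + 2x - 3.
N(x) = x·g'(x) - g(x) = x·(-3x^2 + 2x - 3) - (-x^3 + x^2 - 3x - 2) = -2x^3 + x^2 + 2.
N(2) = -10.

-10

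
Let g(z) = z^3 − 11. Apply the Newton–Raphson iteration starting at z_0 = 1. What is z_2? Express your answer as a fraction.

g'(z) = 3z^2.
g(1) = −10, g'(1) = 3, so z_1 = 1 − (−10)/3 = 13/3.
g(13/3) = 1900/27, g'(13/3) = 169/3, so z_2 = (13/3) − (1900/27)/(169/3) = 4691/1521.

4691/1521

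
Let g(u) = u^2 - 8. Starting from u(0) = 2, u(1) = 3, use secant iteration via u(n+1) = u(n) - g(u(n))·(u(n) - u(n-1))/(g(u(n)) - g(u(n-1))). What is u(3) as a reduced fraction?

g(2) = -4, g(3) = 1. u(2) = 3 - 1·(3 - 2)/(1 - (-4)) = 14/5.
g(3) = 1, g(14/5) = -4/25. u(3) = (14/5) - (-4/25)·((14/5) - 3)/((-4/25) - 1) = 82/29.

82/29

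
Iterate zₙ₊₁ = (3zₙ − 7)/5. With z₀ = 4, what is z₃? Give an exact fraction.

−47/25

z₁ = (3·4 − 7)/5 = 1.
z₂ = (3·1 − 7)/5 = −4/5.
z₃ = (3·(−4/5) − 7)/5 = −47/25.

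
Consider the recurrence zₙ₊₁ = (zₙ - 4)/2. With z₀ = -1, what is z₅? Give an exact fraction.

z₁ = ((-1) - 4)/2 = -5/2.
z₂ = ((-5/2) - 4)/2 = -13/4.
z₃ = ((-13/4) - 4)/2 = -29/8.
z₄ = ((-29/8) - 4)/2 = -61/16.
z₅ = ((-61/16) - 4)/2 = -125/32.

-125/32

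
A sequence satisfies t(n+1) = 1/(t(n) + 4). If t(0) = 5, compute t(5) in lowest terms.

665/2817

t(1) = 1/(5 + 4) = 1/9.
t(2) = 1/(1/9 + 4) = 9/37.
t(3) = 1/(9/37 + 4) = 37/157.
t(4) = 1/(37/157 + 4) = 157/665.
t(5) = 1/(157/665 + 4) = 665/2817.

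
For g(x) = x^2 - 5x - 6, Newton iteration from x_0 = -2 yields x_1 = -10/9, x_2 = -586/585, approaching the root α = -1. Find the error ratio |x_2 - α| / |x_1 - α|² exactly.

9/65

x_1 - α = -10/9 - (-1) = -10/9 + 1 = -1/9, so |x_1 - α| = 1/9.
x_2 - α = -586/585 - (-1) = -586/585 + 1 = -1/585, so |x_2 - α| = 1/585.
|x_1 - α|² = 1/81.
Ratio = (1/585) / (1/81) = 9/65.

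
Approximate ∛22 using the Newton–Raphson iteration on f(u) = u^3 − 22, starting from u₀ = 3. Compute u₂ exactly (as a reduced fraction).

f'(u) = 3u^2.
f(3) = 5, f'(3) = 27, so u₁ = 3 − 5/27 = 76/27.
f(76/27) = 5950/19683, f'(76/27) = 5776/243, so u₂ = (76/27) − (5950/19683)/(5776/243) = 655489/233928.

655489/233928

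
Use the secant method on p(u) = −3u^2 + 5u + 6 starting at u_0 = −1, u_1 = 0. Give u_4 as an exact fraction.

−912/1129

p(−1) = −2, p(0) = 6. u_2 = 0 − 6·(0 − (−1))/(6 − (−2)) = −3/4.
p(0) = 6, p(−3/4) = 9/16. u_3 = (−3/4) − (9/16)·((−3/4) − 0)/((9/16) − 6) = −24/29.
p(−3/4) = 9/16, p(−24/29) = −162/841. u_4 = (−24/29) − (−162/841)·((−24/29) − (−3/4))/((−162/841) − (9/16)) = −912/1129.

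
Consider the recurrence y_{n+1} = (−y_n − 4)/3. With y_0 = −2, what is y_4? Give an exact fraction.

−82/81

y_1 = (−(−2) − 4)/3 = −2/3.
y_2 = (−(−2/3) − 4)/3 = −10/9.
y_3 = (−(−10/9) − 4)/3 = −26/27.
y_4 = (−(−26/27) − 4)/3 = −82/81.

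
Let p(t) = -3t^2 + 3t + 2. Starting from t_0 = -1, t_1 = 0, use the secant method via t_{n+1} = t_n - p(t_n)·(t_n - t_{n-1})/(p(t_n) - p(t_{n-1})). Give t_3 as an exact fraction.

-1/2

p(-1) = -4, p(0) = 2. t_2 = 0 - 2·(0 - (-1))/(2 - (-4)) = -1/3.
p(0) = 2, p(-1/3) = 2/3. t_3 = (-1/3) - (2/3)·((-1/3) - 0)/((2/3) - 2) = -1/2.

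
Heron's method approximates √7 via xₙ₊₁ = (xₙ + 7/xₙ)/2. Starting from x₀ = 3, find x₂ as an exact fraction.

127/48

x₁ = (3 + 7/3)/2 = 8/3.
x₂ = (8/3 + 7/(8/3))/2 = 127/48.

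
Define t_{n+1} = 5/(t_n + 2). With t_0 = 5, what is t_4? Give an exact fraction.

t_1 = 5/(5 + 2) = 5/7.
t_2 = 5/(5/7 + 2) = 35/19.
t_3 = 5/(35/19 + 2) = 95/73.
t_4 = 5/(95/73 + 2) = 365/241.

365/241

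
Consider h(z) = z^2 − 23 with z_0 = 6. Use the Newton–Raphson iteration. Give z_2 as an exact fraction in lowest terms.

6793/1416

h'(z) = 2z.
h(6) = 13, h'(6) = 12, so z_1 = 6 − 13/12 = 59/12.
h(59/12) = 169/144, h'(59/12) = 59/6, so z_2 = (59/12) − (169/144)/(59/6) = 6793/1416.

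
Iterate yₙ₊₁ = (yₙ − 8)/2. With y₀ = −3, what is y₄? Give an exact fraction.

−123/16

y₁ = ((−3) − 8)/2 = −11/2.
y₂ = ((−11/2) − 8)/2 = −27/4.
y₃ = ((−27/4) − 8)/2 = −59/8.
y₄ = ((−59/8) − 8)/2 = −123/16.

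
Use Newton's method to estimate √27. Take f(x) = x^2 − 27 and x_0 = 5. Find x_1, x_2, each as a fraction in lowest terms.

x_1 = 26/5, x_2 = 1351/260

f'(x) = 2x.
f(5) = −2, f'(5) = 10, so x_1 = 5 − (−2)/10 = 26/5.
f(26/5) = 1/25, f'(26/5) = 52/5, so x_2 = (26/5) − (1/25)/(52/5) = 1351/260.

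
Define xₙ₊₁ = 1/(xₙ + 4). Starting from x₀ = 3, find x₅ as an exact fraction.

521/2207

x₁ = 1/(3 + 4) = 1/7.
x₂ = 1/(1/7 + 4) = 7/29.
x₃ = 1/(7/29 + 4) = 29/123.
x₄ = 1/(29/123 + 4) = 123/521.
x₅ = 1/(123/521 + 4) = 521/2207.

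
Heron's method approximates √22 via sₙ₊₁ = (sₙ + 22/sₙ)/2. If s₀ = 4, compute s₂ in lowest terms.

713/152

s₁ = (4 + 22/4)/2 = 19/4.
s₂ = (19/4 + 22/(19/4))/2 = 713/152.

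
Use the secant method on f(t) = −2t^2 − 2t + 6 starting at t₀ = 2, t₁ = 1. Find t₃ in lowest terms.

17/13

f(2) = −6, f(1) = 2. t₂ = 1 − 2·(1 − 2)/(2 − (−6)) = 5/4.
f(1) = 2, f(5/4) = 3/8. t₃ = (5/4) − (3/8)·((5/4) − 1)/((3/8) − 2) = 17/13.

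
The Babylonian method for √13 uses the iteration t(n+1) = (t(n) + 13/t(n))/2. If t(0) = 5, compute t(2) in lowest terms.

343/95

t(1) = (5 + 13/5)/2 = 19/5.
t(2) = (19/5 + 13/(19/5))/2 = 343/95.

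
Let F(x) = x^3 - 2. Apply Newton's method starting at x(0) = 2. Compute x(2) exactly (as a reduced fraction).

35/27

F'(x) = 3x^2.
F(2) = 6, F'(2) = 12, so x(1) = 2 - 6/12 = 3/2.
F(3/2) = 11/8, F'(3/2) = 27/4, so x(2) = (3/2) - (11/8)/(27/4) = 35/27.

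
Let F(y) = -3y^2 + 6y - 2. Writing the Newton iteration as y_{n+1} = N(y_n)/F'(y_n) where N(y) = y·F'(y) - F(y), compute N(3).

F'(y) = -6y + 6.
N(y) = y·F'(y) - F(y) = y·(-6y + 6) - (-3y^2 + 6y - 2) = -3y^2 + 2.
N(3) = -25.

-25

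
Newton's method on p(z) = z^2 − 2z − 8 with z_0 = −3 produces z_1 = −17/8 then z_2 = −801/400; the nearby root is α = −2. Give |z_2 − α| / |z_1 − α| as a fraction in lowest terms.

z_1 − α = −17/8 − (−2) = −17/8 + 2 = −1/8, so |z_1 − α| = 1/8.
z_2 − α = −801/400 − (−2) = −801/400 + 2 = −1/400, so |z_2 − α| = 1/400.
Ratio = (1/400) / (1/8) = 1/50.

1/50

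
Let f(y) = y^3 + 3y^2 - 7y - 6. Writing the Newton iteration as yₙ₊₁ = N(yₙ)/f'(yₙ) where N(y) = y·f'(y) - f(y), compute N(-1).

7

f'(y) = 3y^2 + 6y - 7.
N(y) = y·f'(y) - f(y) = y·(3y^2 + 6y - 7) - (y^3 + 3y^2 - 7y - 6) = 2y^3 + 3y^2 + 6.
N(-1) = 7.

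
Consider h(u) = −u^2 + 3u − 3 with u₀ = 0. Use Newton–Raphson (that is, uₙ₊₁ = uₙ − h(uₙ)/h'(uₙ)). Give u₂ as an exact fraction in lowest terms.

h'(u) = −2u + 3.
h(0) = −3, h'(0) = 3, so u₁ = 0 − (−3)/3 = 1.
h(1) = −1, h'(1) = 1, so u₂ = 1 − (−1)/1 = 2.

2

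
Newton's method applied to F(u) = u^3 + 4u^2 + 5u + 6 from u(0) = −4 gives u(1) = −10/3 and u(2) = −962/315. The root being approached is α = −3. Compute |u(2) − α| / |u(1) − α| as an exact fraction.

u(1) − α = −10/3 − (−3) = −10/3 + 3 = −1/3, so |u(1) − α| = 1/3.
u(2) − α = −962/315 − (−3) = −962/315 + 3 = −17/315, so |u(2) − α| = 17/315.
Ratio = (17/315) / (1/3) = 17/105.

17/105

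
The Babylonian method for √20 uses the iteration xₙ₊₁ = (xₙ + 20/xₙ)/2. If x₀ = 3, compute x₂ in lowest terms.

1561/348

x₁ = (3 + 20/3)/2 = 29/6.
x₂ = (29/6 + 20/(29/6))/2 = 1561/348.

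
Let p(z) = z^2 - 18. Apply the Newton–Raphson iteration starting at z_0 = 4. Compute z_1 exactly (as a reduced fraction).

17/4

p'(z) = 2z.
p(4) = -2, p'(4) = 8, so z_1 = 4 - (-2)/8 = 17/4.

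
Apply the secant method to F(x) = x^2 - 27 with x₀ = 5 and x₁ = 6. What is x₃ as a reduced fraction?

213/41

F(5) = -2, F(6) = 9. x₂ = 6 - 9·(6 - 5)/(9 - (-2)) = 57/11.
F(6) = 9, F(57/11) = -18/121. x₃ = (57/11) - (-18/121)·((57/11) - 6)/((-18/121) - 9) = 213/41.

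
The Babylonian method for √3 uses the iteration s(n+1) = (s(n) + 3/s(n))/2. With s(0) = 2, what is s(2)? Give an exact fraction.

s(1) = (2 + 3/2)/2 = 7/4.
s(2) = (7/4 + 3/(7/4))/2 = 97/56.

97/56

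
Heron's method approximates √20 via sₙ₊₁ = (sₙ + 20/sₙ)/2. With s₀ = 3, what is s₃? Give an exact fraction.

4858801/1086456

s₁ = (3 + 20/3)/2 = 29/6.
s₂ = (29/6 + 20/(29/6))/2 = 1561/348.
s₃ = (1561/348 + 20/(1561/348))/2 = 4858801/1086456.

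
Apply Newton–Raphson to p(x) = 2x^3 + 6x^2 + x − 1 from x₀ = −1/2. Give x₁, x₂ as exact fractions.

p'(x) = 6x^2 + 12x + 1.
p(−1/2) = −1/4, p'(−1/2) = −7/2, so x₁ = (−1/2) − (−1/4)/(−7/2) = −4/7.
p(−4/7) = 5/343, p'(−4/7) = −191/49, so x₂ = (−4/7) − (5/343)/(−191/49) = −759/1337.

x₁ = −4/7, x₂ = −759/1337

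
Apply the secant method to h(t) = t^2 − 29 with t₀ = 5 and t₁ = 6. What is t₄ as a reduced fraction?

39791/7389

h(5) = −4, h(6) = 7. t₂ = 6 − 7·(6 − 5)/(7 − (−4)) = 59/11.
h(6) = 7, h(59/11) = −28/121. t₃ = (59/11) − (−28/121)·((59/11) − 6)/((−28/121) − 7) = 673/125.
h(59/11) = −28/121, h(673/125) = −196/15625. t₄ = (673/125) − (−196/15625)·((673/125) − (59/11))/((−196/15625) − (−28/121)) = 39791/7389.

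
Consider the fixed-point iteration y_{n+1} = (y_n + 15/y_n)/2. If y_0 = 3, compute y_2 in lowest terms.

y_1 = (3 + 15/3)/2 = 4.
y_2 = (4 + 15/4)/2 = 31/8.

31/8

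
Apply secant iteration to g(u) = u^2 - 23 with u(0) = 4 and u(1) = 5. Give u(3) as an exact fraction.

g(4) = -7, g(5) = 2. u(2) = 5 - 2·(5 - 4)/(2 - (-7)) = 43/9.
g(5) = 2, g(43/9) = -14/81. u(3) = (43/9) - (-14/81)·((43/9) - 5)/((-14/81) - 2) = 211/44.

211/44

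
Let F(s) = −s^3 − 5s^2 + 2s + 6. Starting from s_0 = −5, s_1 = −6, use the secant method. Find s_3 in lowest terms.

−26277/5102

F(−5) = −4, F(−6) = 30. s_2 = (−6) − 30·((−6) − (−5))/(30 − (−4)) = −87/17.
F(−6) = 30, F(−87/17) = −5670/4913. s_3 = (−87/17) − (−5670/4913)·((−87/17) − (−6))/((−5670/4913) − 30) = −26277/5102.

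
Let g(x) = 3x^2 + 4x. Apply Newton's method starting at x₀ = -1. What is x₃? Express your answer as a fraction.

g'(x) = 6x + 4.
g(-1) = -1, g'(-1) = -2, so x₁ = (-1) - (-1)/(-2) = -3/2.
g(-3/2) = 3/4, g'(-3/2) = -5, so x₂ = (-3/2) - (3/4)/(-5) = -27/20.
g(-27/20) = 27/400, g'(-27/20) = -41/10, so x₃ = (-27/20) - (27/400)/(-41/10) = -2187/1640.

-2187/1640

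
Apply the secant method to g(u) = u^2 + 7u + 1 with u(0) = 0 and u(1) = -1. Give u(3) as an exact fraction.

g(0) = 1, g(-1) = -5. u(2) = (-1) - (-5)·((-1) - 0)/((-5) - 1) = -1/6.
g(-1) = -5, g(-1/6) = -5/36. u(3) = (-1/6) - (-5/36)·((-1/6) - (-1))/((-5/36) - (-5)) = -1/7.

-1/7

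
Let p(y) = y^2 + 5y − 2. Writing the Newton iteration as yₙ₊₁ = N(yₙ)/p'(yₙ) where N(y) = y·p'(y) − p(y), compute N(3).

p'(y) = 2y + 5.
N(y) = y·p'(y) − p(y) = y·(2y + 5) − (y^2 + 5y − 2) = y^2 + 2.
N(3) = 11.

11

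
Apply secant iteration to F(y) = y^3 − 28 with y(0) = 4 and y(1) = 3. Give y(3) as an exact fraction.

F(4) = 36, F(3) = −1. y(2) = 3 − (−1)·(3 − 4)/((−1) − 36) = 112/37.
F(3) = −1, F(112/37) = −13356/50653. y(3) = (112/37) − (−13356/50653)·((112/37) − 3)/((−13356/50653) − (−1)) = 113260/37297.

113260/37297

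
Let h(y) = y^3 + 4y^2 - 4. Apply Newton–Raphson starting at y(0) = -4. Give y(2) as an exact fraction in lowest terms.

-1447/390

h'(y) = 3y^2 + 8y.
h(-4) = -4, h'(-4) = 16, so y(1) = (-4) - (-4)/16 = -15/4.
h(-15/4) = -31/64, h'(-15/4) = 195/16, so y(2) = (-15/4) - (-31/64)/(195/16) = -1447/390.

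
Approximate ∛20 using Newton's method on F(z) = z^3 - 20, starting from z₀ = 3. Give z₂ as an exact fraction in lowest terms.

301027/110889

F'(z) = 3z^2.
F(3) = 7, F'(3) = 27, so z₁ = 3 - 7/27 = 74/27.
F(74/27) = 11564/19683, F'(74/27) = 5476/243, so z₂ = (74/27) - (11564/19683)/(5476/243) = 301027/110889.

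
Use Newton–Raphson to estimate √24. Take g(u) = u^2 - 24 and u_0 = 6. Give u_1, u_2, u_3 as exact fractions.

u_1 = 5, u_2 = 49/10, u_3 = 4801/980

g'(u) = 2u.
g(6) = 12, g'(6) = 12, so u_1 = 6 - 12/12 = 5.
g(5) = 1, g'(5) = 10, so u_2 = 5 - 1/10 = 49/10.
g(49/10) = 1/100, g'(49/10) = 49/5, so u_3 = (49/10) - (1/100)/(49/5) = 4801/980.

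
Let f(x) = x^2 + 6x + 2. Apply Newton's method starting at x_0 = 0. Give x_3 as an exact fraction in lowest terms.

f'(x) = 2x + 6.
f(0) = 2, f'(0) = 6, so x_1 = 0 - 2/6 = -1/3.
f(-1/3) = 1/9, f'(-1/3) = 16/3, so x_2 = (-1/3) - (1/9)/(16/3) = -17/48.
f(-17/48) = 1/2304, f'(-17/48) = 127/24, so x_3 = (-17/48) - (1/2304)/(127/24) = -4319/12192.

-4319/12192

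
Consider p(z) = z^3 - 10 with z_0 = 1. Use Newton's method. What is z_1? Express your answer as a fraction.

p'(z) = 3z^2.
p(1) = -9, p'(1) = 3, so z_1 = 1 - (-9)/3 = 4.

4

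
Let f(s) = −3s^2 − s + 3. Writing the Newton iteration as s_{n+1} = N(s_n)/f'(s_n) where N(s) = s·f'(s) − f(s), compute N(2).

−15

f'(s) = −6s − 1.
N(s) = s·f'(s) − f(s) = s·(−6s − 1) − (−3s^2 − s + 3) = −3s^2 − 3.
N(2) = −15.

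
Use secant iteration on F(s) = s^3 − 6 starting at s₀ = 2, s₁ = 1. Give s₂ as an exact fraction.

12/7

F(2) = 2, F(1) = −5. s₂ = 1 − (−5)·(1 − 2)/((−5) − 2) = 12/7.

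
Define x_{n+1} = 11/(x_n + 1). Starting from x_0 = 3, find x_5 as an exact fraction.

2464/873

x_1 = 11/(3 + 1) = 11/4.
x_2 = 11/(11/4 + 1) = 44/15.
x_3 = 11/(44/15 + 1) = 165/59.
x_4 = 11/(165/59 + 1) = 649/224.
x_5 = 11/(649/224 + 1) = 2464/873.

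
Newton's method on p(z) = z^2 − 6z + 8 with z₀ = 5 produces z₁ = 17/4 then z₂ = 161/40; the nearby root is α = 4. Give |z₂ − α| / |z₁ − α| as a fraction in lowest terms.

1/10

z₁ − α = 17/4 − 4 = 1/4, so |z₁ − α| = 1/4.
z₂ − α = 161/40 − 4 = 1/40, so |z₂ − α| = 1/40.
Ratio = (1/40) / (1/4) = 1/10.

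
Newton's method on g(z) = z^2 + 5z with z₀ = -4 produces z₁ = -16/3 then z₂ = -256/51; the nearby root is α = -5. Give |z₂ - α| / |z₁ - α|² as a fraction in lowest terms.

3/17

z₁ - α = -16/3 - (-5) = -16/3 + 5 = -1/3, so |z₁ - α| = 1/3.
z₂ - α = -256/51 - (-5) = -256/51 + 5 = -1/51, so |z₂ - α| = 1/51.
|z₁ - α|² = 1/9.
Ratio = (1/51) / (1/9) = 3/17.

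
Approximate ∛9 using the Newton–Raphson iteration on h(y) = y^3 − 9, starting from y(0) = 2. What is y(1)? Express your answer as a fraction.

h'(y) = 3y^2.
h(2) = −1, h'(2) = 12, so y(1) = 2 − (−1)/12 = 25/12.

25/12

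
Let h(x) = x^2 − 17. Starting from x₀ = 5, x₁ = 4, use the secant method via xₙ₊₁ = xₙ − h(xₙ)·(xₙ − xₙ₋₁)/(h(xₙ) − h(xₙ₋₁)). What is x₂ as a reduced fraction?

h(5) = 8, h(4) = −1. x₂ = 4 − (−1)·(4 − 5)/((−1) − 8) = 37/9.

37/9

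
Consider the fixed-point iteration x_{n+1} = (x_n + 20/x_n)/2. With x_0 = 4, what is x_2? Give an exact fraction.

161/36

x_1 = (4 + 20/4)/2 = 9/2.
x_2 = (9/2 + 20/(9/2))/2 = 161/36.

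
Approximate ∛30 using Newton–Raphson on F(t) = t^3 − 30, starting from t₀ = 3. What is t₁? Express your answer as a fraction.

28/9

F'(t) = 3t^2.
F(3) = −3, F'(3) = 27, so t₁ = 3 − (−3)/27 = 28/9.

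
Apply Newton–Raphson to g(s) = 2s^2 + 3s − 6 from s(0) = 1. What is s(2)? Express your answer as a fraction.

422/371

g'(s) = 4s + 3.
g(1) = −1, g'(1) = 7, so s(1) = 1 − (−1)/7 = 8/7.
g(8/7) = 2/49, g'(8/7) = 53/7, so s(2) = (8/7) − (2/49)/(53/7) = 422/371.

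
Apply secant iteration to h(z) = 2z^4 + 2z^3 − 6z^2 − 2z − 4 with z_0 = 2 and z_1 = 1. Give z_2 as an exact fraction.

h(2) = 16, h(1) = −8. z_2 = 1 − (−8)·(1 − 2)/((−8) − 16) = 4/3.

4/3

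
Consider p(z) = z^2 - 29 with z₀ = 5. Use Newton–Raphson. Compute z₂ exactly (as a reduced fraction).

p'(z) = 2z.
p(5) = -4, p'(5) = 10, so z₁ = 5 - (-4)/10 = 27/5.
p(27/5) = 4/25, p'(27/5) = 54/5, so z₂ = (27/5) - (4/25)/(54/5) = 727/135.

727/135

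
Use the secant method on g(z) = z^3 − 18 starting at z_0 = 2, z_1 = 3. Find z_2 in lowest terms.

g(2) = −10, g(3) = 9. z_2 = 3 − 9·(3 − 2)/(9 − (−10)) = 48/19.

48/19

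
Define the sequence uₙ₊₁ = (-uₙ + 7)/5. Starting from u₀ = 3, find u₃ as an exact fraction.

144/125

u₁ = (-3 + 7)/5 = 4/5.
u₂ = (-(4/5) + 7)/5 = 31/25.
u₃ = (-(31/25) + 7)/5 = 144/125.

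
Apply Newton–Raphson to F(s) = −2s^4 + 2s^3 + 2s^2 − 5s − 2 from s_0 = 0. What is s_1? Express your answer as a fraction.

−2/5

F'(s) = −8s^3 + 6s^2 + 4s − 5.
F(0) = −2, F'(0) = −5, so s_1 = 0 − (−2)/(−5) = −2/5.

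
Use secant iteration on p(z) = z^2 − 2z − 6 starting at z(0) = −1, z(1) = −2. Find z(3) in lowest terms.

−23/14

p(−1) = −3, p(−2) = 2. z(2) = (−2) − 2·((−2) − (−1))/(2 − (−3)) = −8/5.
p(−2) = 2, p(−8/5) = −6/25. z(3) = (−8/5) − (−6/25)·((−8/5) − (−2))/((−6/25) − 2) = −23/14.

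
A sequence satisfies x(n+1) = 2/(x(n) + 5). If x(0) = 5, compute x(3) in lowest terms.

x(1) = 2/(5 + 5) = 1/5.
x(2) = 2/(1/5 + 5) = 5/13.
x(3) = 2/(5/13 + 5) = 13/35.

13/35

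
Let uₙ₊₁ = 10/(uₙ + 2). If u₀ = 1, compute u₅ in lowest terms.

u₁ = 10/(1 + 2) = 10/3.
u₂ = 10/(10/3 + 2) = 15/8.
u₃ = 10/(15/8 + 2) = 80/31.
u₄ = 10/(80/31 + 2) = 155/71.
u₅ = 10/(155/71 + 2) = 710/297.

710/297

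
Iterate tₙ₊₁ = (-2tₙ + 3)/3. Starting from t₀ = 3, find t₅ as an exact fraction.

23/81

t₁ = (-2·3 + 3)/3 = -1.
t₂ = (-2·(-1) + 3)/3 = 5/3.
t₃ = (-2·(5/3) + 3)/3 = -1/9.
t₄ = (-2·(-1/9) + 3)/3 = 29/27.
t₅ = (-2·(29/27) + 3)/3 = 23/81.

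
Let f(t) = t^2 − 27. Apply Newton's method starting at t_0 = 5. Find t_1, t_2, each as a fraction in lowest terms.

t_1 = 26/5, t_2 = 1351/260

f'(t) = 2t.
f(5) = −2, f'(5) = 10, so t_1 = 5 − (−2)/10 = 26/5.
f(26/5) = 1/25, f'(26/5) = 52/5, so t_2 = (26/5) − (1/25)/(52/5) = 1351/260.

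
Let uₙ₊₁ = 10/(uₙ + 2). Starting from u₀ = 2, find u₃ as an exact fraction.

u₁ = 10/(2 + 2) = 5/2.
u₂ = 10/(5/2 + 2) = 20/9.
u₃ = 10/(20/9 + 2) = 45/19.

45/19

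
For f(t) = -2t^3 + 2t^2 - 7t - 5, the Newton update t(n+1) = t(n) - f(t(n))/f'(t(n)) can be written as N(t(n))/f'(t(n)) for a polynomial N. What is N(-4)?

f'(t) = -6t^2 + 4t - 7.
N(t) = t·f'(t) - f(t) = t·(-6t^2 + 4t - 7) - (-2t^3 + 2t^2 - 7t - 5) = -4t^3 + 2t^2 + 5.
N(-4) = 293.

293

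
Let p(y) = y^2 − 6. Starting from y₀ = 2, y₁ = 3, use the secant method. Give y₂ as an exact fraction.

12/5

p(2) = −2, p(3) = 3. y₂ = 3 − 3·(3 − 2)/(3 − (−2)) = 12/5.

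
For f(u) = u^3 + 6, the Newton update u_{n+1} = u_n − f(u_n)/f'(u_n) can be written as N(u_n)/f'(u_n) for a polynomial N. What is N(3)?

f'(u) = 3u^2.
N(u) = u·f'(u) − f(u) = u·(3u^2) − (u^3 + 6) = 2u^3 − 6.
N(3) = 48.

48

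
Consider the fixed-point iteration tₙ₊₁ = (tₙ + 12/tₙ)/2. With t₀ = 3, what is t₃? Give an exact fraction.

18817/5432

t₁ = (3 + 12/3)/2 = 7/2.
t₂ = (7/2 + 12/(7/2))/2 = 97/28.
t₃ = (97/28 + 12/(97/28))/2 = 18817/5432.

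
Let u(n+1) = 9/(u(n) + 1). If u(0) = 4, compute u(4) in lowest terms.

531/185

u(1) = 9/(4 + 1) = 9/5.
u(2) = 9/(9/5 + 1) = 45/14.
u(3) = 9/(45/14 + 1) = 126/59.
u(4) = 9/(126/59 + 1) = 531/185.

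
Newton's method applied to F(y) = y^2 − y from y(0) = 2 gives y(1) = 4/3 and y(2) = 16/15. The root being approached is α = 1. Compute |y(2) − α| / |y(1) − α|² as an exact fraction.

3/5

y(1) − α = 4/3 − 1 = 1/3, so |y(1) − α| = 1/3.
y(2) − α = 16/15 − 1 = 1/15, so |y(2) − α| = 1/15.
|y(1) − α|² = 1/9.
Ratio = (1/15) / (1/9) = 3/5.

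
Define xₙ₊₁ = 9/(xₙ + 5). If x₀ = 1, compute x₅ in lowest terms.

4788/3407

x₁ = 9/(1 + 5) = 3/2.
x₂ = 9/(3/2 + 5) = 18/13.
x₃ = 9/(18/13 + 5) = 117/83.
x₄ = 9/(117/83 + 5) = 747/532.
x₅ = 9/(747/532 + 5) = 4788/3407.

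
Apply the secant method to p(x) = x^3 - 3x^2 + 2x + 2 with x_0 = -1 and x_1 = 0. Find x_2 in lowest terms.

p(-1) = -4, p(0) = 2. x_2 = 0 - 2·(0 - (-1))/(2 - (-4)) = -1/3.

-1/3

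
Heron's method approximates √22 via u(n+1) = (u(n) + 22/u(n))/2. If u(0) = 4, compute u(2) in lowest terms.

u(1) = (4 + 22/4)/2 = 19/4.
u(2) = (19/4 + 22/(19/4))/2 = 713/152.

713/152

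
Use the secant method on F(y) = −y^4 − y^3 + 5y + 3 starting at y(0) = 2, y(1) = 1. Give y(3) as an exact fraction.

29093/14354

F(2) = −11, F(1) = 6. y(2) = 1 − 6·(1 − 2)/(6 − (−11)) = 23/17.
F(1) = 6, F(23/17) = 328878/83521. y(3) = (23/17) − (328878/83521)·((23/17) − 1)/((328878/83521) − 6) = 29093/14354.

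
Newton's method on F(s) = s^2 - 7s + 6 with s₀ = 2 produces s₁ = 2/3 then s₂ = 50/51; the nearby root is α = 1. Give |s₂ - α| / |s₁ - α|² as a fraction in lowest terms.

s₁ - α = 2/3 - 1 = -1/3, so |s₁ - α| = 1/3.
s₂ - α = 50/51 - 1 = -1/51, so |s₂ - α| = 1/51.
|s₁ - α|² = 1/9.
Ratio = (1/51) / (1/9) = 3/17.

3/17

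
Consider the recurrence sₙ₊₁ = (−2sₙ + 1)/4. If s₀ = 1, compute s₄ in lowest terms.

7/32

s₁ = (−2·1 + 1)/4 = −1/4.
s₂ = (−2·(−1/4) + 1)/4 = 3/8.
s₃ = (−2·(3/8) + 1)/4 = 1/16.
s₄ = (−2·(1/16) + 1)/4 = 7/32.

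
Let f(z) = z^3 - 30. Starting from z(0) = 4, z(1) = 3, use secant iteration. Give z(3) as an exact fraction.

39340/12657

f(4) = 34, f(3) = -3. z(2) = 3 - (-3)·(3 - 4)/((-3) - 34) = 114/37.
f(3) = -3, f(114/37) = -38046/50653. z(3) = (114/37) - (-38046/50653)·((114/37) - 3)/((-38046/50653) - (-3)) = 39340/12657.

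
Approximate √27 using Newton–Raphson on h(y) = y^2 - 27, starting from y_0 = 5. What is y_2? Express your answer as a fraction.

h'(y) = 2y.
h(5) = -2, h'(5) = 10, so y_1 = 5 - (-2)/10 = 26/5.
h(26/5) = 1/25, h'(26/5) = 52/5, so y_2 = (26/5) - (1/25)/(52/5) = 1351/260.

1351/260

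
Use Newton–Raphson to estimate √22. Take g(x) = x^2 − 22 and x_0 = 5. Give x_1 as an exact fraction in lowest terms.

g'(x) = 2x.
g(5) = 3, g'(5) = 10, so x_1 = 5 − 3/10 = 47/10.

47/10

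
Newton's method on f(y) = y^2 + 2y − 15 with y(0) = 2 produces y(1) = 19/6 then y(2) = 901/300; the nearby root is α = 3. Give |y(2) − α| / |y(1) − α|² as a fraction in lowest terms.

y(1) − α = 19/6 − 3 = 1/6, so |y(1) − α| = 1/6.
y(2) − α = 901/300 − 3 = 1/300, so |y(2) − α| = 1/300.
|y(1) − α|² = 1/36.
Ratio = (1/300) / (1/36) = 3/25.

3/25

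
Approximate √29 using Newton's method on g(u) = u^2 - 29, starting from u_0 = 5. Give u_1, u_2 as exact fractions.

u_1 = 27/5, u_2 = 727/135

g'(u) = 2u.
g(5) = -4, g'(5) = 10, so u_1 = 5 - (-4)/10 = 27/5.
g(27/5) = 4/25, g'(27/5) = 54/5, so u_2 = (27/5) - (4/25)/(54/5) = 727/135.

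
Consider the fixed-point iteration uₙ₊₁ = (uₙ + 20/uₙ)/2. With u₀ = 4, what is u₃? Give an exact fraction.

u₁ = (4 + 20/4)/2 = 9/2.
u₂ = (9/2 + 20/(9/2))/2 = 161/36.
u₃ = (161/36 + 20/(161/36))/2 = 51841/11592.

51841/11592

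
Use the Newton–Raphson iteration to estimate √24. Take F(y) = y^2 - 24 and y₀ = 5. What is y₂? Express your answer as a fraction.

F'(y) = 2y.
F(5) = 1, F'(5) = 10, so y₁ = 5 - 1/10 = 49/10.
F(49/10) = 1/100, F'(49/10) = 49/5, so y₂ = (49/10) - (1/100)/(49/5) = 4801/980.

4801/980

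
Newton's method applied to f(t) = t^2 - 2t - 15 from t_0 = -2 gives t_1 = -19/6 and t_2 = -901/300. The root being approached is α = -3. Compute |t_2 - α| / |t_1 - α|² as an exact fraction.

t_1 - α = -19/6 - (-3) = -19/6 + 3 = -1/6, so |t_1 - α| = 1/6.
t_2 - α = -901/300 - (-3) = -901/300 + 3 = -1/300, so |t_2 - α| = 1/300.
|t_1 - α|² = 1/36.
Ratio = (1/300) / (1/36) = 3/25.

3/25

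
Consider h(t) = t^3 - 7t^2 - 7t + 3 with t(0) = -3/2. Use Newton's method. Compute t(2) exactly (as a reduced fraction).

-9882501/8425579

h'(t) = 3t^2 - 14t - 7.
h(-3/2) = -45/8, h'(-3/2) = 83/4, so t(1) = (-3/2) - (-45/8)/(83/4) = -102/83.
h(-102/83) = -471825/571787, h'(-102/83) = 101513/6889, so t(2) = (-102/83) - (-471825/571787)/(101513/6889) = -9882501/8425579.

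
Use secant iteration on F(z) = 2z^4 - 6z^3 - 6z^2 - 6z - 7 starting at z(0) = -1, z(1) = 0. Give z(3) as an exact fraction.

F(-1) = 1, F(0) = -7. z(2) = 0 - (-7)·(0 - (-1))/((-7) - 1) = -7/8.
F(0) = -7, F(-7/8) = -2359/2048. z(3) = (-7/8) - (-2359/2048)·((-7/8) - 0)/((-2359/2048) - (-7)) = -1792/1711.

-1792/1711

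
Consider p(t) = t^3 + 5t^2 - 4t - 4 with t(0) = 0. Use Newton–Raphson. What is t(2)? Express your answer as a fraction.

p'(t) = 3t^2 + 10t - 4.
p(0) = -4, p'(0) = -4, so t(1) = 0 - (-4)/(-4) = -1.
p(-1) = 4, p'(-1) = -11, so t(2) = (-1) - 4/(-11) = -7/11.

-7/11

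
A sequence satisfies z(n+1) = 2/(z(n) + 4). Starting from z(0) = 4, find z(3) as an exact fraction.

17/38

z(1) = 2/(4 + 4) = 1/4.
z(2) = 2/(1/4 + 4) = 8/17.
z(3) = 2/(8/17 + 4) = 17/38.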